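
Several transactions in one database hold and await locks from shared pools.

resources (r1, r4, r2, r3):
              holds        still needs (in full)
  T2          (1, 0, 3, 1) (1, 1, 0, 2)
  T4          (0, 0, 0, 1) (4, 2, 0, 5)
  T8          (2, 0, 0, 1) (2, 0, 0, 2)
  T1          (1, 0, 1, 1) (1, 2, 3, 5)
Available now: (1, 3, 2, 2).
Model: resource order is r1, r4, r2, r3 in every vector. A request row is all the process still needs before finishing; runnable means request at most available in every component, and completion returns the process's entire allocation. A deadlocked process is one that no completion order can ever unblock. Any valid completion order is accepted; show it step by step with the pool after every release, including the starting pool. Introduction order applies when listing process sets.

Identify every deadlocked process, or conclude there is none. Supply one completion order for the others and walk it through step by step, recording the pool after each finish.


Deadlocked set: T4 and T1.
Key observation: r3 is the bottleneck — with T2, T8 done the pool holds (4, 3, 5, 4), short of every remaining need.
A valid finishing order for the others: T2, T8. Check, step by step:
  pool = (1, 3, 2, 2)
  T2: need (1, 1, 0, 2) fits (1, 3, 2, 2); releases (1, 0, 3, 1), pool now (2, 3, 5, 3)
  T8: need (2, 0, 0, 2) fits (2, 3, 5, 3); releases (2, 0, 0, 1), pool now (4, 3, 5, 4)
The stuck group stays short no matter what:
  T4 cannot run: need (4, 2, 0, 5) vs free (4, 3, 5, 4) (insufficient r3)
  T1 cannot run: need (1, 2, 3, 5) vs free (4, 3, 5, 4) (insufficient r3)


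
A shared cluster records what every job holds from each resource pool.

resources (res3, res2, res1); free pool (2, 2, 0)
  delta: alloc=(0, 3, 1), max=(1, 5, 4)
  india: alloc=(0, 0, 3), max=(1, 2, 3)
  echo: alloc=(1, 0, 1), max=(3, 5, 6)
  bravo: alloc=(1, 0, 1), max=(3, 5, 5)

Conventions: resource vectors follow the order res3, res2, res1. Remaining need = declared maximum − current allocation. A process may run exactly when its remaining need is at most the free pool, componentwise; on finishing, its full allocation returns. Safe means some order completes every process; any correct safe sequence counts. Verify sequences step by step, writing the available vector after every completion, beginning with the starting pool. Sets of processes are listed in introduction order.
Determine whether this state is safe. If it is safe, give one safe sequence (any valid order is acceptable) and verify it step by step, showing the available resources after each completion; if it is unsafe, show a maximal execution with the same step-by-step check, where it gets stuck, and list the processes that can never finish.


SAFE — a valid safe sequence is india, delta, bravo, echo.
Key observation: the order's first zero-slack moment is india ((1, 2, 0) needed, (2, 2, 0) free — a requested resource with nothing to spare).
Verifying each step:
  pool = (2, 2, 0)
  india needs (1, 2, 0) <= (2, 2, 0) -> finishes; pool += (0, 0, 3) = (2, 2, 3)
  delta needs (1, 2, 3) <= (2, 2, 3) -> finishes; pool += (0, 3, 1) = (2, 5, 4)
  bravo needs (2, 5, 4) <= (2, 5, 4) -> finishes; pool += (1, 0, 1) = (3, 5, 5)
  echo needs (2, 5, 5) <= (3, 5, 5) -> finishes; pool += (1, 0, 1) = (4, 5, 6)


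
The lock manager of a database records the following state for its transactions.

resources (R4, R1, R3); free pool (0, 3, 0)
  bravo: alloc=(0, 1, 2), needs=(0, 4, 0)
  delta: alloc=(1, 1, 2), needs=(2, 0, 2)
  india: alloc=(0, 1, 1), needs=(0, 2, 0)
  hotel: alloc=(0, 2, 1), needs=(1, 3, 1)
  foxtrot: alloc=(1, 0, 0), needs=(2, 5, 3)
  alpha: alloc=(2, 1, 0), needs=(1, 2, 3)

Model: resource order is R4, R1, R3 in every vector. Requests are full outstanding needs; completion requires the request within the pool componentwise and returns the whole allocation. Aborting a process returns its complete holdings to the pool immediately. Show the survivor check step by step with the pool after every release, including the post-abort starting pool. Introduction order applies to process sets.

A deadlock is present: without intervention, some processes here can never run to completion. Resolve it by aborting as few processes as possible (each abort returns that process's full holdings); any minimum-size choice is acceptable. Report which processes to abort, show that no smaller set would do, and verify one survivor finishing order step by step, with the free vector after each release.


Abort delta.
Key observation: before aborting delta, alpha was permanently blocked — no order could ever run it; afterwards it completes at step 2.
No smaller set exists: with zero aborts the deadlock remains.
Survivors finish in the order: bravo, alpha, hotel, foxtrot, india. Check, step by step (pool after the aborts first):
  pool = (1, 4, 2)
  bravo needs (0, 4, 0) <= (1, 4, 2) -> finishes; pool += (0, 1, 2) = (1, 5, 4)
  alpha needs (1, 2, 3) <= (1, 5, 4) -> finishes; pool += (2, 1, 0) = (3, 6, 4)
  hotel needs (1, 3, 1) <= (3, 6, 4) -> finishes; pool += (0, 2, 1) = (3, 8, 5)
  foxtrot needs (2, 5, 3) <= (3, 8, 5) -> finishes; pool += (1, 0, 0) = (4, 8, 5)
  india needs (0, 2, 0) <= (4, 8, 5) -> finishes; pool += (0, 1, 1) = (4, 9, 6)


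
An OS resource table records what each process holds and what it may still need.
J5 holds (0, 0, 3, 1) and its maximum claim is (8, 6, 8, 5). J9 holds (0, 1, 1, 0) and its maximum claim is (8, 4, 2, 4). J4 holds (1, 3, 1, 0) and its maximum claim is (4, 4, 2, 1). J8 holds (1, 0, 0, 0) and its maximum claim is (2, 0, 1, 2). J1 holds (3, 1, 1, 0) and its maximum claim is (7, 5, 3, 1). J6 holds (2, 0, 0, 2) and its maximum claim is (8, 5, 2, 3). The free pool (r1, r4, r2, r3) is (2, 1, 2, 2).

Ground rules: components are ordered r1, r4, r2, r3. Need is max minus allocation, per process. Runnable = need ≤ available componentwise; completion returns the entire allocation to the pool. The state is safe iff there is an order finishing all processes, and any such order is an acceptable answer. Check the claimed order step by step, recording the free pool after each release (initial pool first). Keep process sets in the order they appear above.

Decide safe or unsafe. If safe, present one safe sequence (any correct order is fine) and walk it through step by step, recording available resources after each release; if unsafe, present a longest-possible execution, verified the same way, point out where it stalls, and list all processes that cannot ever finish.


SAFE. One safe sequence: J8, J4, J1, J6, J9, J5.
Key observation: J8 is the earliest step where a requested resource binds exactly: need (1, 0, 1, 2), pool (2, 1, 2, 2) at its turn.
Step-by-step check:
  pool = (2, 1, 2, 2)
  J8: need (1, 0, 1, 2) fits (2, 1, 2, 2); releases (1, 0, 0, 0), pool now (3, 1, 2, 2)
  J4: need (3, 1, 1, 1) fits (3, 1, 2, 2); releases (1, 3, 1, 0), pool now (4, 4, 3, 2)
  J1: need (4, 4, 2, 1) fits (4, 4, 3, 2); releases (3, 1, 1, 0), pool now (7, 5, 4, 2)
  J6: need (6, 5, 2, 1) fits (7, 5, 4, 2); releases (2, 0, 0, 2), pool now (9, 5, 4, 4)
  J9: need (8, 3, 1, 4) fits (9, 5, 4, 4); releases (0, 1, 1, 0), pool now (9, 6, 5, 4)
  J5: need (8, 6, 5, 4) fits (9, 6, 5, 4); releases (0, 0, 3, 1), pool now (9, 6, 8, 5)


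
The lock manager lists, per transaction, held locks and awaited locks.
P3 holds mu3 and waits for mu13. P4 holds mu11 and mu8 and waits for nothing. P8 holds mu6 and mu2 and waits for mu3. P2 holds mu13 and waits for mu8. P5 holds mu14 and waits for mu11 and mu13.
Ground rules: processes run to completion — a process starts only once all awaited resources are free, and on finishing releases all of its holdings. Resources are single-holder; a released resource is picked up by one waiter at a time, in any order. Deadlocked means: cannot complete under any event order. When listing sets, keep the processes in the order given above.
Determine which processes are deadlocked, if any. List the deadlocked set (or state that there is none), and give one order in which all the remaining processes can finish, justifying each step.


The deadlocked set is empty.
Key observation: the wait graph is acyclic; completion cascades from the unblocked processes through everyone else.
One completion order for the rest: P4, P2, P5, P3, P8.
Verifying each step:
  run P4 (it waits on nothing); releases mu11 and mu8
  P2 waits on mu8 — all released -> runs and releases mu13
  P5 waits on mu11 and mu13 — all released -> runs and releases mu14
  P3 waits on mu13 — all released -> runs and releases mu3
  P8 waits on mu3 — all released -> runs and releases mu6 and mu2


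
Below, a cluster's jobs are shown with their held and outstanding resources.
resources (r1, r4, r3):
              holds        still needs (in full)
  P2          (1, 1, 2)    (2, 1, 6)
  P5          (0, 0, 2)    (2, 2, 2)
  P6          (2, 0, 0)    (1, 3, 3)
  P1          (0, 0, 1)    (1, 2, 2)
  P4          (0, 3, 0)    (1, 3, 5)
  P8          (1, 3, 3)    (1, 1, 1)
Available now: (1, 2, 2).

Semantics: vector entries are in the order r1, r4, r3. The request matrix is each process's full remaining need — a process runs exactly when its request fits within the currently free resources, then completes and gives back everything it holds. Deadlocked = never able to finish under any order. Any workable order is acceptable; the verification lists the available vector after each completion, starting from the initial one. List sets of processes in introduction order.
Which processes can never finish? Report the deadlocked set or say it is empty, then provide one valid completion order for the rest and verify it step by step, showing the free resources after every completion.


The deadlocked set is empty.
Key observation: the pool covers P8 at once, and every later process fits after earlier releases.
The rest can finish in the order P8, P6, P1, P2, P4, P5. Verifying each step:
  pool = (1, 2, 2)
  P8: need (1, 1, 1) fits (1, 2, 2); releases (1, 3, 3), pool now (2, 5, 5)
  P6: need (1, 3, 3) fits (2, 5, 5); releases (2, 0, 0), pool now (4, 5, 5)
  P1: need (1, 2, 2) fits (4, 5, 5); releases (0, 0, 1), pool now (4, 5, 6)
  P2: need (2, 1, 6) fits (4, 5, 6); releases (1, 1, 2), pool now (5, 6, 8)
  P4: need (1, 3, 5) fits (5, 6, 8); releases (0, 3, 0), pool now (5, 9, 8)
  P5: need (2, 2, 2) fits (5, 9, 8); releases (0, 0, 2), pool now (5, 9, 10)


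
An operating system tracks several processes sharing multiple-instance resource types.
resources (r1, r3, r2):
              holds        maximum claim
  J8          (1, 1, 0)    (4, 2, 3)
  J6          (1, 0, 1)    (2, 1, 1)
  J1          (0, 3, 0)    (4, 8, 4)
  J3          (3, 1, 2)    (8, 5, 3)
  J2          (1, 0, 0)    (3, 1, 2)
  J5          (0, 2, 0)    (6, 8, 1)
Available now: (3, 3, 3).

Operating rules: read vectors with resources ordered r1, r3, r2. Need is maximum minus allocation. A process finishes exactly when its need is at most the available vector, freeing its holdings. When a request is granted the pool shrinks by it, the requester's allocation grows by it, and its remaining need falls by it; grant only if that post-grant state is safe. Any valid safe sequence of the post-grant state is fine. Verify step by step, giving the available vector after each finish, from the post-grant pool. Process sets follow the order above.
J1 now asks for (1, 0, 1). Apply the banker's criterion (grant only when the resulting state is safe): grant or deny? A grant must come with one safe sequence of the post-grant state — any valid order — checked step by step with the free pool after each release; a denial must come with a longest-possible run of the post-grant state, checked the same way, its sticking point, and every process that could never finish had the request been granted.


GRANT: granting preserves safety; a valid post-grant sequence is J2, J6, J8, J3, J1, J5.
Key observation: with (2, 3, 2) left after the transfer, J2 can run at once — the state stays safe.
Step-by-step check of the post-grant state:
  pool = (2, 3, 2)
  J2: need (2, 1, 2) fits (2, 3, 2); releases (1, 0, 0), pool now (3, 3, 2)
  J6: need (1, 1, 0) fits (3, 3, 2); releases (1, 0, 1), pool now (4, 3, 3)
  J8: need (3, 1, 3) fits (4, 3, 3); releases (1, 1, 0), pool now (5, 4, 3)
  J3: need (5, 4, 1) fits (5, 4, 3); releases (3, 1, 2), pool now (8, 5, 5)
  J1: need (3, 5, 3) fits (8, 5, 5); releases (1, 3, 1), pool now (9, 8, 6)
  J5: need (6, 6, 1) fits (9, 8, 6); releases (0, 2, 0), pool now (9, 10, 6)


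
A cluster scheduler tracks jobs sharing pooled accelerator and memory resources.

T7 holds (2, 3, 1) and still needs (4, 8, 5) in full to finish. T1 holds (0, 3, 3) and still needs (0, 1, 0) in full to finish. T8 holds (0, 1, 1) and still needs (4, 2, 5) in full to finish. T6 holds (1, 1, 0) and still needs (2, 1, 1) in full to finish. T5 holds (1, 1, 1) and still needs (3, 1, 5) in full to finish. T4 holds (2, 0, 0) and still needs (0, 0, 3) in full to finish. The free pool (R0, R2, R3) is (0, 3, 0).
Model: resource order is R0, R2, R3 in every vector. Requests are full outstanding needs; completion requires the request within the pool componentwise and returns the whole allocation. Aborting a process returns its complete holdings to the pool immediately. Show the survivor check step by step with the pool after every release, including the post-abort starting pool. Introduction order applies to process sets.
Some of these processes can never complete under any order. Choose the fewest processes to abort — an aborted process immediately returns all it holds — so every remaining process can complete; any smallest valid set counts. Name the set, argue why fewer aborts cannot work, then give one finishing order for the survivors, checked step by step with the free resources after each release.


Minimum abort set: T7 and T8.
Key observation: before aborting T7 and T8, T5 was permanently blocked — no order could ever run it; afterwards it completes at step 3.
Why nothing smaller works — every single abort fails: T7 alone leaves T8 blocked (short on R3); T1 alone leaves T7 blocked (short on R0, R2 and R3); T8 alone leaves T7 blocked (short on R0 and R3); T6 alone leaves T7 blocked (short on R0, R2 and R3); T5 alone leaves T7 blocked (short on R3); T4 alone leaves T7 blocked (short on R0, R2 and R3).
One survivor order: T1, T4, T5, T6. Step-by-step check (post-abort pool first):
  pool = (2, 7, 2)
  T1 needs (0, 1, 0) <= (2, 7, 2) -> finishes; pool += (0, 3, 3) = (2, 10, 5)
  T4 needs (0, 0, 3) <= (2, 10, 5) -> finishes; pool += (2, 0, 0) = (4, 10, 5)
  T5 needs (3, 1, 5) <= (4, 10, 5) -> finishes; pool += (1, 1, 1) = (5, 11, 6)
  T6 needs (2, 1, 1) <= (5, 11, 6) -> finishes; pool += (1, 1, 0) = (6, 12, 6)


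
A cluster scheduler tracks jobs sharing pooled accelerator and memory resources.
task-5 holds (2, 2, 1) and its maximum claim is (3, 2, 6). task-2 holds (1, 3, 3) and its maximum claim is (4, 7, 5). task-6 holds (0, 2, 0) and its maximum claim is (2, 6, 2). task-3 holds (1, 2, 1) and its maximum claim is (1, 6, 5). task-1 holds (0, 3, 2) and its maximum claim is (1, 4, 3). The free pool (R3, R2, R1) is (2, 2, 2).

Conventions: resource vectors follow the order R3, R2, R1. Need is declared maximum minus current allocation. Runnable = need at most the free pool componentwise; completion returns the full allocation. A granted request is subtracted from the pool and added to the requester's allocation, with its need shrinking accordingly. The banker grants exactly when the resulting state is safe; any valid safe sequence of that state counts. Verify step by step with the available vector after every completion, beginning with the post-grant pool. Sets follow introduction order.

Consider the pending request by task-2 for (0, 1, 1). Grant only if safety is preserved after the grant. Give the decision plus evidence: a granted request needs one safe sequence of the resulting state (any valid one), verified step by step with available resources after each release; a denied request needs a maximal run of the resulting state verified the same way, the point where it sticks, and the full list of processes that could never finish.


DENY — the pretend-granted state is unsafe.
Key observation: after task-1, task-6 the pool peaks at (2, 6, 3), and each blocked process is short somewhere: task-5 on R1; task-2 on R3; task-3 on R1.
Pretend the grant happened; the run task-1, task-6 goes as far as possible. Step-by-step check:
  pool = (2, 1, 1)
  task-1 needs (1, 1, 1) <= (2, 1, 1) -> finishes; pool += (0, 3, 2) = (2, 4, 3)
  task-6 needs (2, 4, 2) <= (2, 4, 3) -> finishes; pool += (0, 2, 0) = (2, 6, 3)
  task-5 cannot run: need (1, 0, 5) vs free (2, 6, 3) (insufficient R1)
  task-2 cannot run: need (3, 3, 1) vs free (2, 6, 3) (insufficient R3)
  task-3 cannot run: need (0, 4, 4) vs free (2, 6, 3) (insufficient R1)
Processes that could never finish after the grant: task-5, task-2 and task-3.


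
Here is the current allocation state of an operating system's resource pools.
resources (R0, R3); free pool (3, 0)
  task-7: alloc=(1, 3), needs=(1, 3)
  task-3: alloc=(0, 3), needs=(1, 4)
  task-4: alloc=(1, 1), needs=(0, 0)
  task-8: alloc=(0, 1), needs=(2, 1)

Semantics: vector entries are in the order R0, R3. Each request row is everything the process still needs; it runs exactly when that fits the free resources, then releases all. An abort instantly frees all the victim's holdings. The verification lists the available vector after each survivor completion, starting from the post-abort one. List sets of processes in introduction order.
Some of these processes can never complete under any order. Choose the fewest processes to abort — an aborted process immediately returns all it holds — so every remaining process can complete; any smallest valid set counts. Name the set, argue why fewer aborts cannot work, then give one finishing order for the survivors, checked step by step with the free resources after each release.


The answer: abort task-3.
Key observation: no ordering could ever have run task-7 before the abort of task-3; with (0, 3) back in the pool it fits at step 3.
No smaller set exists: with zero aborts the deadlock remains.
One survivor order: task-8, task-4, task-7. Verifying each step (post-abort pool first):
  pool = (3, 3)
  task-8 needs (2, 1) <= (3, 3) -> finishes; pool += (0, 1) = (3, 4)
  task-4 needs (0, 0) <= (3, 4) -> finishes; pool += (1, 1) = (4, 5)
  task-7 needs (1, 3) <= (4, 5) -> finishes; pool += (1, 3) = (5, 8)


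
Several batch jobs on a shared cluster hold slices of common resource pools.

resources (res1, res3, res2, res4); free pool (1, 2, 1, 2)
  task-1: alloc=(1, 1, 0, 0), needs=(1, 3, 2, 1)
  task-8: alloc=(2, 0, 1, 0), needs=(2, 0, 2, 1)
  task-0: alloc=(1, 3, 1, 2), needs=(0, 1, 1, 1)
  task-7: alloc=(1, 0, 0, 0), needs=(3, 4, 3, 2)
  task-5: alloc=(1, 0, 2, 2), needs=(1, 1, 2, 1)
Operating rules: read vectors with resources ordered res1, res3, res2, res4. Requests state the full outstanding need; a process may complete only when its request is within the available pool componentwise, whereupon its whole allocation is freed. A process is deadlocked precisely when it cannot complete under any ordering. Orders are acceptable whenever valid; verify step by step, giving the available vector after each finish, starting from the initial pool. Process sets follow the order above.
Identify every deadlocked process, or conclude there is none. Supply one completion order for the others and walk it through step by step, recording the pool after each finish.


Nothing here is deadlocked.
Key observation: starting with task-0, each completion frees enough for the next — no one is permanently blocked.
A valid finishing order for the others: task-0, task-8, task-7, task-5, task-1. Step-by-step check:
  pool = (1, 2, 1, 2)
  run task-0 (needs (0, 1, 1, 1), free (1, 2, 1, 2)); after release of (1, 3, 1, 2) the pool is (2, 5, 2, 4)
  run task-8 (needs (2, 0, 2, 1), free (2, 5, 2, 4)); after release of (2, 0, 1, 0) the pool is (4, 5, 3, 4)
  run task-7 (needs (3, 4, 3, 2), free (4, 5, 3, 4)); after release of (1, 0, 0, 0) the pool is (5, 5, 3, 4)
  run task-5 (needs (1, 1, 2, 1), free (5, 5, 3, 4)); after release of (1, 0, 2, 2) the pool is (6, 5, 5, 6)
  run task-1 (needs (1, 3, 2, 1), free (6, 5, 5, 6)); after release of (1, 1, 0, 0) the pool is (7, 6, 5, 6)


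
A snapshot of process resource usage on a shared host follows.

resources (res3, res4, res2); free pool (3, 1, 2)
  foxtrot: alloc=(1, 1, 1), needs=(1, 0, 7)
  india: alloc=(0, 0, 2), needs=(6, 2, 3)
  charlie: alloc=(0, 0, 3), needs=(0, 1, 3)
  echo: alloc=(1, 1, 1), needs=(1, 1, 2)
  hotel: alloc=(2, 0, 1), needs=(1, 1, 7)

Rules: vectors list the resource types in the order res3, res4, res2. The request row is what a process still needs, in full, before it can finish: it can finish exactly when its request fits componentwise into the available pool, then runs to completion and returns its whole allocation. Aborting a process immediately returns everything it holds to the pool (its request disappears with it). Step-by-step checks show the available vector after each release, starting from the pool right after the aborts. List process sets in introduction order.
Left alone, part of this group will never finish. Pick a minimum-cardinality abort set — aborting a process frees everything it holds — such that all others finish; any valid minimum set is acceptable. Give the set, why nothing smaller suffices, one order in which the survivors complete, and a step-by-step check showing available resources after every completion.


The answer: abort hotel.
Key observation: the deadlocked foxtrot becomes finishable only because hotel released (2, 0, 1); it completes at step 3 below.
Why nothing smaller works: aborting no one leaves the state deadlocked as given.
Survivors finish in the order: charlie, echo, foxtrot, india. Walking it through (pool after the aborts first):
  pool = (5, 1, 3)
  charlie: need (0, 1, 3) fits (5, 1, 3); releases (0, 0, 3), pool now (5, 1, 6)
  echo: need (1, 1, 2) fits (5, 1, 6); releases (1, 1, 1), pool now (6, 2, 7)
  foxtrot: need (1, 0, 7) fits (6, 2, 7); releases (1, 1, 1), pool now (7, 3, 8)
  india: need (6, 2, 3) fits (7, 3, 8); releases (0, 0, 2), pool now (7, 3, 10)


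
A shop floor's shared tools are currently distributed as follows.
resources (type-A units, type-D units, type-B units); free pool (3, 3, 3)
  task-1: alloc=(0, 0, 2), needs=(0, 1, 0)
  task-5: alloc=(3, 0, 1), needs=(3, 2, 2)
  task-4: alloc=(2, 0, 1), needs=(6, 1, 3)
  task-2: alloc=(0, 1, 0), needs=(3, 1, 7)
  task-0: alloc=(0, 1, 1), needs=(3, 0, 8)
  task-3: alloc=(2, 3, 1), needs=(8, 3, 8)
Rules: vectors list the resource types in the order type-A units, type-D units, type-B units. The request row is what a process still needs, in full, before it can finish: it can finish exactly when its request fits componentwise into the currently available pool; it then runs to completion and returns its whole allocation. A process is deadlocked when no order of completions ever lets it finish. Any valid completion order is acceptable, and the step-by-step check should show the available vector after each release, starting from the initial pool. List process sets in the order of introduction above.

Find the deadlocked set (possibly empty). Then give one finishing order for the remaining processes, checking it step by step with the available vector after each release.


Deadlocked set: task-0 and task-3.
Key observation: type-B units is the bottleneck — with task-5, task-4, task-1, task-2 done the pool holds (8, 4, 7), short of every remaining need.
The rest can finish in the order task-5, task-4, task-1, task-2. Verifying each step:
  pool = (3, 3, 3)
  task-5 needs (3, 2, 2) <= (3, 3, 3) -> finishes; pool += (3, 0, 1) = (6, 3, 4)
  task-4 needs (6, 1, 3) <= (6, 3, 4) -> finishes; pool += (2, 0, 1) = (8, 3, 5)
  task-1 needs (0, 1, 0) <= (8, 3, 5) -> finishes; pool += (0, 0, 2) = (8, 3, 7)
  task-2 needs (3, 1, 7) <= (8, 3, 7) -> finishes; pool += (0, 1, 0) = (8, 4, 7)
The blocked processes can never fit:
  task-0 still needs (3, 0, 8) but only (8, 4, 7) is free — short on type-B units
  task-3 still needs (8, 3, 8) but only (8, 4, 7) is free — short on type-B units


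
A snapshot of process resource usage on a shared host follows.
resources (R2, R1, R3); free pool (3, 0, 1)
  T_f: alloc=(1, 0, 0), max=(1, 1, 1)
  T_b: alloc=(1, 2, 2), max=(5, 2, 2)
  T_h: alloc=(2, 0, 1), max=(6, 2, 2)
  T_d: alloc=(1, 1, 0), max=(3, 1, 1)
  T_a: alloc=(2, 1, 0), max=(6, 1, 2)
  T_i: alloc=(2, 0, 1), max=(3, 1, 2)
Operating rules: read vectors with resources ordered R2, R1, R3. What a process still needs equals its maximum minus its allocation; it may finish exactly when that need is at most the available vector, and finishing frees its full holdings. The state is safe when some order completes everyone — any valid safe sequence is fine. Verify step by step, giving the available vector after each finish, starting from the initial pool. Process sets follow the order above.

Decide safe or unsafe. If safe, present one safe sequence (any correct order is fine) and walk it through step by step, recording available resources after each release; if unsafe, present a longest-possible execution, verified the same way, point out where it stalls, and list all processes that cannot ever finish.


SAFE — a valid safe sequence is T_d, T_i, T_b, T_f, T_h, T_a.
Key observation: T_d marks the first exact bind of the order: its need (2, 0, 1) fits the free (3, 0, 1) with zero slack on a requested resource.
Walking it through:
  pool = (3, 0, 1)
  run T_d (needs (2, 0, 1), free (3, 0, 1)); after release of (1, 1, 0) the pool is (4, 1, 1)
  run T_i (needs (1, 1, 1), free (4, 1, 1)); after release of (2, 0, 1) the pool is (6, 1, 2)
  run T_b (needs (4, 0, 0), free (6, 1, 2)); after release of (1, 2, 2) the pool is (7, 3, 4)
  run T_f (needs (0, 1, 1), free (7, 3, 4)); after release of (1, 0, 0) the pool is (8, 3, 4)
  run T_h (needs (4, 2, 1), free (8, 3, 4)); after release of (2, 0, 1) the pool is (10, 3, 5)
  run T_a (needs (4, 0, 2), free (10, 3, 5)); after release of (2, 1, 0) the pool is (12, 4, 5)


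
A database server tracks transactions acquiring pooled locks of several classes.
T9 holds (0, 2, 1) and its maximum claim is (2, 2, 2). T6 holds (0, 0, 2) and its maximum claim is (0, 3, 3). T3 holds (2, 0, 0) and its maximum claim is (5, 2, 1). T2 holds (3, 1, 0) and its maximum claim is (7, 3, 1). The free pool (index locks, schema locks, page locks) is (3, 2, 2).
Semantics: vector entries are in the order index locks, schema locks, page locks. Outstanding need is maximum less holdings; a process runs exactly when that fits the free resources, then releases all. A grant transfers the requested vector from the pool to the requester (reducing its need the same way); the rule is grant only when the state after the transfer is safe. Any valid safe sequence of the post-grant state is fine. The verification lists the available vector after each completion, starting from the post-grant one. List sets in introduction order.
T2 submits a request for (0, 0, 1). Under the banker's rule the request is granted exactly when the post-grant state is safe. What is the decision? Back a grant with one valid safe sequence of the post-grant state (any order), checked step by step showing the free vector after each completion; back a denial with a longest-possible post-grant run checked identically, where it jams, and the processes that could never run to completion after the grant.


GRANT — the state after the grant stays safe, e.g. via T9, T6, T3, T2.
Key observation: granting shrinks the pool to (3, 2, 1), yet T9 still fits and the chain goes through.
Check on the post-grant state, step by step:
  pool = (3, 2, 1)
  T9 needs (2, 0, 1) <= (3, 2, 1) -> finishes; pool += (0, 2, 1) = (3, 4, 2)
  T6 needs (0, 3, 1) <= (3, 4, 2) -> finishes; pool += (0, 0, 2) = (3, 4, 4)
  T3 needs (3, 2, 1) <= (3, 4, 4) -> finishes; pool += (2, 0, 0) = (5, 4, 4)
  T2 needs (4, 2, 0) <= (5, 4, 4) -> finishes; pool += (3, 1, 1) = (8, 5, 5)


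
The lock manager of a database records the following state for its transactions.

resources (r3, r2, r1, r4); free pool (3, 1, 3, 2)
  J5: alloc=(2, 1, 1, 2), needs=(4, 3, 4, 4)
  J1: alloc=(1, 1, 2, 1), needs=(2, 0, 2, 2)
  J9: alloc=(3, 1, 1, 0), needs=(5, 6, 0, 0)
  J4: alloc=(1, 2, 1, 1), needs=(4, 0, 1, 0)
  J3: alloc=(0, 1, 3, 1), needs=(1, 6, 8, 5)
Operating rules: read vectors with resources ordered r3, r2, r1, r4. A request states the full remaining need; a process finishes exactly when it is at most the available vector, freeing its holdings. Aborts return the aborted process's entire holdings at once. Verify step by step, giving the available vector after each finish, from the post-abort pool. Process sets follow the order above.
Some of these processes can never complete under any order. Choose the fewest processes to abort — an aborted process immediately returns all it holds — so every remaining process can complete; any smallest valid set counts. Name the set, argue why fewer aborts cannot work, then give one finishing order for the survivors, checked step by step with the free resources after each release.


Minimum abort set: J3.
Key observation: no ordering could ever have run J9 before the abort of J3; with (0, 1, 3, 1) back in the pool it fits at step 4.
Minimality: the empty abort set fails — the state is deadlocked as it stands.
Survivors finish in the order: J1, J5, J4, J9. Step-by-step check (pool after the aborts first):
  pool = (3, 2, 6, 3)
  J1 needs (2, 0, 2, 2) <= (3, 2, 6, 3) -> finishes; pool += (1, 1, 2, 1) = (4, 3, 8, 4)
  J5 needs (4, 3, 4, 4) <= (4, 3, 8, 4) -> finishes; pool += (2, 1, 1, 2) = (6, 4, 9, 6)
  J4 needs (4, 0, 1, 0) <= (6, 4, 9, 6) -> finishes; pool += (1, 2, 1, 1) = (7, 6, 10, 7)
  J9 needs (5, 6, 0, 0) <= (7, 6, 10, 7) -> finishes; pool += (3, 1, 1, 0) = (10, 7, 11, 7)


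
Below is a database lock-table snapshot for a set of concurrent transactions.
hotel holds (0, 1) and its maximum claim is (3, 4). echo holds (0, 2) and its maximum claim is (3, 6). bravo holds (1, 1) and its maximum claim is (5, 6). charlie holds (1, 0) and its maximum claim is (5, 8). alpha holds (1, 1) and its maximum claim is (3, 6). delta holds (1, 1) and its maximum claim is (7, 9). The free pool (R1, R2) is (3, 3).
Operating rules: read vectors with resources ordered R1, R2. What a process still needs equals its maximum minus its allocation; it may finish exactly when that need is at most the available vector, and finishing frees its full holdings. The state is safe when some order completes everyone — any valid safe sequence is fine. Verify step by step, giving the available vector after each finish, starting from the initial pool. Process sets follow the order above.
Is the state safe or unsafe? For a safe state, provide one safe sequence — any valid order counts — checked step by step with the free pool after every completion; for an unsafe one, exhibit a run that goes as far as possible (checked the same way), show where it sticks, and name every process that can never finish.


The state is SAFE; one workable sequence: hotel, echo, alpha, bravo, charlie, delta.
Key observation: the first exact fit in this order is hotel — it needs (3, 3) with (3, 3) free, meeting a requested resource to the last unit.
Step-by-step check:
  pool = (3, 3)
  hotel: need (3, 3) fits (3, 3); releases (0, 1), pool now (3, 4)
  echo: need (3, 4) fits (3, 4); releases (0, 2), pool now (3, 6)
  alpha: need (2, 5) fits (3, 6); releases (1, 1), pool now (4, 7)
  bravo: need (4, 5) fits (4, 7); releases (1, 1), pool now (5, 8)
  charlie: need (4, 8) fits (5, 8); releases (1, 0), pool now (6, 8)
  delta: need (6, 8) fits (6, 8); releases (1, 1), pool now (7, 9)


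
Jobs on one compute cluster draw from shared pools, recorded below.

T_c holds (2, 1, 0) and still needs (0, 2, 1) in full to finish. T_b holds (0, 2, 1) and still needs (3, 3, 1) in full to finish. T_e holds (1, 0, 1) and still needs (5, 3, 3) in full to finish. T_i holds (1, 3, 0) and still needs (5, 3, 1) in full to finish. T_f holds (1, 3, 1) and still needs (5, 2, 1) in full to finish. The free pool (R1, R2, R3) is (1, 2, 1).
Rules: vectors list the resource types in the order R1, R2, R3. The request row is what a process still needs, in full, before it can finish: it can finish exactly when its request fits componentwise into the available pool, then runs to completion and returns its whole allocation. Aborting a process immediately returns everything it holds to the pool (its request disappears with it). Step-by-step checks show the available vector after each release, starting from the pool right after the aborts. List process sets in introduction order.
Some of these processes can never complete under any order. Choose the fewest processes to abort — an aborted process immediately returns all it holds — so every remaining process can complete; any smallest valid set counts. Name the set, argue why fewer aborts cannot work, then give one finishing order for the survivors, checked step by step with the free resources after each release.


The answer: abort T_e and T_f.
Key observation: the deadlocked T_i becomes finishable only because T_e and T_f released (2, 3, 2); it completes at step 2 below.
No one abort is enough; case by case: T_c alone leaves T_e blocked (short on R1 and R3); T_b alone leaves T_e blocked (short on R1 and R3); T_e alone leaves T_i blocked (short on R1); T_i alone leaves T_e blocked (short on R1 and R3); T_f alone leaves T_e blocked (short on R1).
Survivors finish in the order: T_c, T_i, T_b. Walking it through (pool after the aborts first):
  pool = (3, 5, 3)
  run T_c (needs (0, 2, 1), free (3, 5, 3)); after release of (2, 1, 0) the pool is (5, 6, 3)
  run T_i (needs (5, 3, 1), free (5, 6, 3)); after release of (1, 3, 0) the pool is (6, 9, 3)
  run T_b (needs (3, 3, 1), free (6, 9, 3)); after release of (0, 2, 1) the pool is (6, 11, 4)


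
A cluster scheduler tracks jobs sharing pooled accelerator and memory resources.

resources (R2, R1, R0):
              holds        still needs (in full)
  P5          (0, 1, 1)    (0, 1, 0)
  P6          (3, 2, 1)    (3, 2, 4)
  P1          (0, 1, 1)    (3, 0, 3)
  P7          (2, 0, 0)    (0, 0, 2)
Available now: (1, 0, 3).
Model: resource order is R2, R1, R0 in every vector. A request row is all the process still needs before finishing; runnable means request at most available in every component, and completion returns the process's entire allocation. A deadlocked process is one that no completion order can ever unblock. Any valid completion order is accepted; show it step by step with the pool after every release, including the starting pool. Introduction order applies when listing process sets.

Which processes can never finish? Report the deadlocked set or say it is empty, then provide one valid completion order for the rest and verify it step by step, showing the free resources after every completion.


Nothing here is deadlocked.
Key observation: no deadlock: P7 fits now, and the freed resources carry the rest through.
One completion order for the rest: P7, P1, P5, P6. Verifying each step:
  pool = (1, 0, 3)
  P7: need (0, 0, 2) fits (1, 0, 3); releases (2, 0, 0), pool now (3, 0, 3)
  P1: need (3, 0, 3) fits (3, 0, 3); releases (0, 1, 1), pool now (3, 1, 4)
  P5: need (0, 1, 0) fits (3, 1, 4); releases (0, 1, 1), pool now (3, 2, 5)
  P6: need (3, 2, 4) fits (3, 2, 5); releases (3, 2, 1), pool now (6, 4, 6)


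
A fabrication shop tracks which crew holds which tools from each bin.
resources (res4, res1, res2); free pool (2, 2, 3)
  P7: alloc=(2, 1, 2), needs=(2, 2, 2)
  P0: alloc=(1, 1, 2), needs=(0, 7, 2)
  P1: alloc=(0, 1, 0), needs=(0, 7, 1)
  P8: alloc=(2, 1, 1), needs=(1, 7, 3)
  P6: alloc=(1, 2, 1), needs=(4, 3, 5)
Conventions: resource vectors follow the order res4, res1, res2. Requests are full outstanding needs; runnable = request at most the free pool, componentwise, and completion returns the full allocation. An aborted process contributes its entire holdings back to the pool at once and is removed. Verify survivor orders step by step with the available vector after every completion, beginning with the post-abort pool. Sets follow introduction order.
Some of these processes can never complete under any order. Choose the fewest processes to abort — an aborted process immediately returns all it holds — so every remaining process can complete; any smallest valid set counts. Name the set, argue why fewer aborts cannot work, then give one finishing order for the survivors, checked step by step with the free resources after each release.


Minimum abort set: P0 and P8.
Key observation: before aborting P0 and P8, P1 was permanently blocked — no order could ever run it; afterwards it completes at step 3.
Minimality, checking each single-abort alternative: P7 alone leaves P0 blocked (short on res1); P0 alone leaves P1 blocked (short on res1); P1 alone leaves P0 blocked (short on res1); P8 alone leaves P0 blocked (short on res1); P6 alone leaves P0 blocked (short on res1).
One survivor order: P7, P6, P1. Check, step by step (post-abort pool first):
  pool = (5, 4, 6)
  P7: need (2, 2, 2) fits (5, 4, 6); releases (2, 1, 2), pool now (7, 5, 8)
  P6: need (4, 3, 5) fits (7, 5, 8); releases (1, 2, 1), pool now (8, 7, 9)
  P1: need (0, 7, 1) fits (8, 7, 9); releases (0, 1, 0), pool now (8, 8, 9)


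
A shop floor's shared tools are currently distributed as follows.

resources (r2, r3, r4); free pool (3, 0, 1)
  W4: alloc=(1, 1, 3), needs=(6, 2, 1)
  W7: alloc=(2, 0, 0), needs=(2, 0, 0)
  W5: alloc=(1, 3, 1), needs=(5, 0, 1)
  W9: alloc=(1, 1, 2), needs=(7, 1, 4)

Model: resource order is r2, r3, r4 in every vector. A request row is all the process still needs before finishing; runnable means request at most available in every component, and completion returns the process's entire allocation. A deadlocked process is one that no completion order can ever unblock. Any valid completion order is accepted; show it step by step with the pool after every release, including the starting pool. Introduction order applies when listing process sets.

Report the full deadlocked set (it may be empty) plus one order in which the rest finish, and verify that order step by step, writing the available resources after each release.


Nothing here is deadlocked.
Key observation: there is always a runnable process — W7 first — so the state unwinds completely.
The rest can finish in the order W7, W5, W4, W9. Walking it through:
  pool = (3, 0, 1)
  run W7 (needs (2, 0, 0), free (3, 0, 1)); after release of (2, 0, 0) the pool is (5, 0, 1)
  run W5 (needs (5, 0, 1), free (5, 0, 1)); after release of (1, 3, 1) the pool is (6, 3, 2)
  run W4 (needs (6, 2, 1), free (6, 3, 2)); after release of (1, 1, 3) the pool is (7, 4, 5)
  run W9 (needs (7, 1, 4), free (7, 4, 5)); after release of (1, 1, 2) the pool is (8, 5, 7)


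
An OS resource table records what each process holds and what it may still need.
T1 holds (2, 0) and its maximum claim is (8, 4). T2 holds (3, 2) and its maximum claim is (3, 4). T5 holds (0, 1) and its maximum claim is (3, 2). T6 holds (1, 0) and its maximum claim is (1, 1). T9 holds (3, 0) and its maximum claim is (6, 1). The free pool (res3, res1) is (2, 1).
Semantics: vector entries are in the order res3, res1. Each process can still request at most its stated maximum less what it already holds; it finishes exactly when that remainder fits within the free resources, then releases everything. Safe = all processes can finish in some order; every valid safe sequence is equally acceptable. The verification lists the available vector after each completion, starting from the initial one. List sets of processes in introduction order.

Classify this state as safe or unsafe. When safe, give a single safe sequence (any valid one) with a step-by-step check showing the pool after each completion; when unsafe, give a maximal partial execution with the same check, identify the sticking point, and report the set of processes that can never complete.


SAFE — a valid safe sequence is T6, T9, T5, T2, T1.
Key observation: the order's first zero-slack moment is T6 ((0, 1) needed, (2, 1) free — a requested resource with nothing to spare).
Walking it through:
  pool = (2, 1)
  T6: need (0, 1) fits (2, 1); releases (1, 0), pool now (3, 1)
  T9: need (3, 1) fits (3, 1); releases (3, 0), pool now (6, 1)
  T5: need (3, 1) fits (6, 1); releases (0, 1), pool now (6, 2)
  T2: need (0, 2) fits (6, 2); releases (3, 2), pool now (9, 4)
  T1: need (6, 4) fits (9, 4); releases (2, 0), pool now (11, 4)
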